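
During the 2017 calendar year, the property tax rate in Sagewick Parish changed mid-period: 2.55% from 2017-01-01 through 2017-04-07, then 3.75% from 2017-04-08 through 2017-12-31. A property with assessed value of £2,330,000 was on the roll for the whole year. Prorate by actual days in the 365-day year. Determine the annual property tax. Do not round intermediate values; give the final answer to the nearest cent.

£79,944.53

2017-01-01 to 2017-04-07: 97 days at 2.55% → £2,330,000 × 2.55% × 97/365 = £15,789.7397
2017-04-08 to 2017-12-31: 268 days at 3.75% → £2,330,000 × 3.75% × 268/365 = £64,154.7945
Total = £79,944.5342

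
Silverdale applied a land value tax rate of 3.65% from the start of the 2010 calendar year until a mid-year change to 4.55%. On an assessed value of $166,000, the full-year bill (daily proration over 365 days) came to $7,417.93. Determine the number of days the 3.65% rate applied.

33 days

Let d = days at the first rate; then 365 − d days at the second rate.
$166,000 × [3.65%·d + 4.55%·(365−d)] / 365 = $7,417.93
Solving gives d = 33, so the new rate took effect on 3 February 2010.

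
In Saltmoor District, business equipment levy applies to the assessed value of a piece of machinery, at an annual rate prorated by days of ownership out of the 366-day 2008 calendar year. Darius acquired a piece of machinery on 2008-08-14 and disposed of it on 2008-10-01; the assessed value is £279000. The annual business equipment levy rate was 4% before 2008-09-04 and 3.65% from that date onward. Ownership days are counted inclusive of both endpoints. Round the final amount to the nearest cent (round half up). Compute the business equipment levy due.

2008-08-14 to 2008-09-03: 21 days at 4% → £279000 × 4% × 21/366 = £640.3279
2008-09-04 to 2008-10-01: 28 days at 3.65% → £279000 × 3.65% × 28/366 = £779.0656
Total = £1419.3934

£1419.39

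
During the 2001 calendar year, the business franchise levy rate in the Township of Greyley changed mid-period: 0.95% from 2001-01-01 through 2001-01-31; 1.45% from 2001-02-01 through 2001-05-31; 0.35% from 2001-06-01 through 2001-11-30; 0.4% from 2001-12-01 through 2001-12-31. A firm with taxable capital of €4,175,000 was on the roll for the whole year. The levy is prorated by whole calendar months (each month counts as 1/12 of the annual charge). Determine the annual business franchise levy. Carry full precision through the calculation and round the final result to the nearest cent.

€32,182.29

2001-01-01 to 2001-01-31: 1 month at 0.95% → €4,175,000 × 0.95% × 1/12 = €3,305.2083
2001-02-01 to 2001-05-31: 4 months at 1.45% → €4,175,000 × 1.45% × 4/12 = €20,179.1667
2001-06-01 to 2001-11-30: 6 months at 0.35% → €4,175,000 × 0.35% × 6/12 = €7,306.2500
2001-12-01 to 2001-12-31: 1 month at 0.4% → €4,175,000 × 0.4% × 1/12 = €1,391.6667
Total = €32,182.2917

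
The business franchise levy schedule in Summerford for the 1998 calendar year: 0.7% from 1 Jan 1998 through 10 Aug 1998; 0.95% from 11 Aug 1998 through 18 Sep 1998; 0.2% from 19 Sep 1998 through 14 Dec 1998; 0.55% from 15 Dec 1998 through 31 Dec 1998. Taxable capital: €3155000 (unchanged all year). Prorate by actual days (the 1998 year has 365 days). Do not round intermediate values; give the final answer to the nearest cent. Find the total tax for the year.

€18947.29

1 Jan – 10 Aug 1998: 222 days at 0.7% → €3155000 × 0.7% × 222/365 = €13432.5205
11 Aug – 18 Sep 1998: 39 days at 0.95% → €3155000 × 0.95% × 39/365 = €3202.5411
19 Sep – 14 Dec 1998: 87 days at 0.2% → €3155000 × 0.2% × 87/365 = €1504.0274
15 Dec – 31 Dec 1998: 17 days at 0.55% → €3155000 × 0.55% × 17/365 = €808.1986
Total = €18947.2877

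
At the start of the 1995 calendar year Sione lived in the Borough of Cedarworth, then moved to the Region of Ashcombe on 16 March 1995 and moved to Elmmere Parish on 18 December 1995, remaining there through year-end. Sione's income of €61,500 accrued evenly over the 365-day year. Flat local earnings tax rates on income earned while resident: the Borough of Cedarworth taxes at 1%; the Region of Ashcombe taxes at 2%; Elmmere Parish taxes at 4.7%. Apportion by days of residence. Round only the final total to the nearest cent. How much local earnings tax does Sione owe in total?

The Borough of Cedarworth, 1 January – 15 March 1995: 74 days → €61,500 × 1% × 74/365 = €124.6849
The Region of Ashcombe, 16 March – 17 December 1995: 277 days → €61,500 × 2% × 277/365 = €933.4521
Elmmere Parish, 18 December – 31 December 1995: 14 days → €61,500 × 4.7% × 14/365 = €110.8685
Total = €1,169.0055

€1,169.01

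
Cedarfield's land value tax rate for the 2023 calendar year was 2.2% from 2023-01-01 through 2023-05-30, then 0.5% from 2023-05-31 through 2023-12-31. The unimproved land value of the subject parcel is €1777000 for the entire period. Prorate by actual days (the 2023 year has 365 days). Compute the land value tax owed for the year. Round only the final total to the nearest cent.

€21299.66

2023-01-01 to 2023-05-30: 150 days at 2.2% → €1777000 × 2.2% × 150/365 = €16066.0274
2023-05-31 to 2023-12-31: 215 days at 0.5% → €1777000 × 0.5% × 215/365 = €5233.6301
Total = €21299.6575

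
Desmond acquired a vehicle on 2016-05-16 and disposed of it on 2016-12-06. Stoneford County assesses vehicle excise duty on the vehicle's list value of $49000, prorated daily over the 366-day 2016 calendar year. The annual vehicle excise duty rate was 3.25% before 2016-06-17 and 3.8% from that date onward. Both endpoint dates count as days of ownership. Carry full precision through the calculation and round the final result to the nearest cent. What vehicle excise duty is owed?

$1019.36

2016-05-16 to 2016-06-16: 32 days at 3.25% → $49000 × 3.25% × 32/366 = $139.2350
2016-06-17 to 2016-12-06: 173 days at 3.8% → $49000 × 3.8% × 173/366 = $880.1257
Total = $1019.3607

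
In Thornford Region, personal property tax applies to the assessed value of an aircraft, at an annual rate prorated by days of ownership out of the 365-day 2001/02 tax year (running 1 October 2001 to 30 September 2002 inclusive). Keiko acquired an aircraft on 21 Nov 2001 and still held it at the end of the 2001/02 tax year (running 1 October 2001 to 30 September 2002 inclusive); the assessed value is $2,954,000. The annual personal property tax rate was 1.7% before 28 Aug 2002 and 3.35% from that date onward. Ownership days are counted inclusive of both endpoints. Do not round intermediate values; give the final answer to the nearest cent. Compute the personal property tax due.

$47,741.50

21 Nov 2001 – 27 Aug 2002: 280 days at 1.7% → $2,954,000 × 1.7% × 280/365 = $38,523.3973
28 Aug – 30 Sep 2002: 34 days at 3.35% → $2,954,000 × 3.35% × 34/365 = $9,218.0986
Total = $47,741.4959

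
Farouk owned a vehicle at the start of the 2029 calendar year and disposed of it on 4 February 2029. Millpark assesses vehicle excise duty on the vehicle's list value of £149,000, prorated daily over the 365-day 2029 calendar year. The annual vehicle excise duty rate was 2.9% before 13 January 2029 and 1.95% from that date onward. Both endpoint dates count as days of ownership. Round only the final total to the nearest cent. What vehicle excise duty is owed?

1 January – 12 January 2029: 12 days at 2.9% → £149,000 × 2.9% × 12/365 = £142.0603
13 January – 4 February 2029: 23 days at 1.95% → £149,000 × 1.95% × 23/365 = £183.0863
Total = £325.1466

£325.15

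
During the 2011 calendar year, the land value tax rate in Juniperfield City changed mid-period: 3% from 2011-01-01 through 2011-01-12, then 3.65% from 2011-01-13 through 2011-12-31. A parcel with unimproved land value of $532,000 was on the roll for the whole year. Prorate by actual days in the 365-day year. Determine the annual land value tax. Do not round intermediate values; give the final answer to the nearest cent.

$19,304.31

2011-01-01 to 2011-01-12: 12 days at 3% → $532,000 × 3% × 12/365 = $524.7123
2011-01-13 to 2011-12-31: 353 days at 3.65% → $532,000 × 3.65% × 353/365 = $18,779.6000
Total = $19,304.3123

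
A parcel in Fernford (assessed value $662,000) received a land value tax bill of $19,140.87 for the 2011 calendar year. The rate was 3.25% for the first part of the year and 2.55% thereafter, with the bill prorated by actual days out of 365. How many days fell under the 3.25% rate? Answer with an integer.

Let d = days at the first rate; then 365 − d days at the second rate.
$662,000 × [3.25%·d + 2.55%·(365−d)] / 365 = $19,140.87
Solving gives d = 178, so the new rate took effect on 28 Jun 2011.

178 days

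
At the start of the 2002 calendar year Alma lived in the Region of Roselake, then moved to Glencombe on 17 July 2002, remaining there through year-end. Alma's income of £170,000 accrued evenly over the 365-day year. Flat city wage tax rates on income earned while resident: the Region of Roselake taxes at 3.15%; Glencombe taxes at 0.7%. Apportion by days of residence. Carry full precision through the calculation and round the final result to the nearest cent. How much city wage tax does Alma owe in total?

The Region of Roselake, 1 January – 16 July 2002: 197 days → £170,000 × 3.15% × 197/365 = £2,890.2329
Glencombe, 17 July – 31 December 2002: 168 days → £170,000 × 0.7% × 168/365 = £547.7260
Total = £3,437.9589

£3,437.96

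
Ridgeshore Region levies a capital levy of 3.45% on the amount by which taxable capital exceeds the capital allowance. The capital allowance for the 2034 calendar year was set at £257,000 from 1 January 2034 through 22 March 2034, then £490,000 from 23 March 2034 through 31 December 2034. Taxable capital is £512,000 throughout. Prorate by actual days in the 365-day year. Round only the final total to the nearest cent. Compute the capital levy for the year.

£2,542.89

1 January – 22 March 2034: 81 days, exemption £257,000 → (£512,000 − £257,000) × 3.45% × 81/365 = £1,952.3219
23 March – 31 December 2034: 284 days, exemption £490,000 → (£512,000 − £490,000) × 3.45% × 284/365 = £590.5644
Total = £2,542.8863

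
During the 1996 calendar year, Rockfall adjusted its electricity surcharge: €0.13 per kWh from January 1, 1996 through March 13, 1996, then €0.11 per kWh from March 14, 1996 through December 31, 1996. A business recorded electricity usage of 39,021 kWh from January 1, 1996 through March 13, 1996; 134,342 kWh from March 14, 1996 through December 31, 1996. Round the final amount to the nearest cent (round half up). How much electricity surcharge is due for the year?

€19,850.35

January 1 – March 13, 1996: 39,021 kWh at €0.13/kWh → €5,072.73
March 14 – December 31, 1996: 134,342 kWh at €0.11/kWh → €14,777.62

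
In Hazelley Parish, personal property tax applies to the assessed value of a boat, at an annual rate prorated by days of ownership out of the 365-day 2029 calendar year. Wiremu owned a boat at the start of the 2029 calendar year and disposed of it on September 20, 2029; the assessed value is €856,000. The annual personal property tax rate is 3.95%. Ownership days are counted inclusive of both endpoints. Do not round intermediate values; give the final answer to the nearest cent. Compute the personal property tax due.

Days held (January 1 – September 20, 2029): 263 out of 365
Tax = €856,000 × 3.95% × 263/365 = €24,363.1671

€24,363.17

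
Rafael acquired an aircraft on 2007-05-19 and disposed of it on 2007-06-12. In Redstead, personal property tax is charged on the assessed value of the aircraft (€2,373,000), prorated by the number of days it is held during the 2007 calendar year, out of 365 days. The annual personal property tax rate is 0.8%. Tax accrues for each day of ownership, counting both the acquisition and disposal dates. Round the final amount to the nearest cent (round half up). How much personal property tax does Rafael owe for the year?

Days held (2007-05-19 to 2007-06-12): 25 out of 365
Tax = €2,373,000 × 0.8% × 25/365 = €1,300.2740

€1,300.27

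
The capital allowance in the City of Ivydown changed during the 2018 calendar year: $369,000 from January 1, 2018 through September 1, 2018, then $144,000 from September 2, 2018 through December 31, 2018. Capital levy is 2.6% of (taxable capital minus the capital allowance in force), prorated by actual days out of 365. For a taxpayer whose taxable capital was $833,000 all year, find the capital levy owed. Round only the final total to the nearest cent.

January 1 – September 1, 2018: 244 days, exemption $369,000 → ($833,000 − $369,000) × 2.6% × 244/365 = $8,064.7014
September 2 – December 31, 2018: 121 days, exemption $144,000 → ($833,000 − $144,000) × 2.6% × 121/365 = $5,938.6137
Total = $14,003.3151

$14,003.32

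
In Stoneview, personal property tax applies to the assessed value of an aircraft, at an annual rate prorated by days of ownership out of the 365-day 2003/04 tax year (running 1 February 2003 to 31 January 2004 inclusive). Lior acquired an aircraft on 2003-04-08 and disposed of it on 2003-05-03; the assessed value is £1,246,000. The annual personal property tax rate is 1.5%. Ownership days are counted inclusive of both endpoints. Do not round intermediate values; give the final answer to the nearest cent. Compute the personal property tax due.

£1,331.34

Days held (2003-04-08 to 2003-05-03): 26 out of 365
Tax = £1,246,000 × 1.5% × 26/365 = £1,331.3425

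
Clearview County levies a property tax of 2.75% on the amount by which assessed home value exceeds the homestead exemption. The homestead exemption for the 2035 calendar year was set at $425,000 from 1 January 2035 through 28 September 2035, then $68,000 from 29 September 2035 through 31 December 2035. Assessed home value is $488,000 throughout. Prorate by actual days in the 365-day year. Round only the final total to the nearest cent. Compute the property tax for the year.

$4,260.84

1 January – 28 September 2035: 271 days, exemption $425,000 → ($488,000 − $425,000) × 2.75% × 271/365 = $1,286.3219
29 September – 31 December 2035: 94 days, exemption $68,000 → ($488,000 − $68,000) × 2.75% × 94/365 = $2,974.5205
Total = $4,260.8425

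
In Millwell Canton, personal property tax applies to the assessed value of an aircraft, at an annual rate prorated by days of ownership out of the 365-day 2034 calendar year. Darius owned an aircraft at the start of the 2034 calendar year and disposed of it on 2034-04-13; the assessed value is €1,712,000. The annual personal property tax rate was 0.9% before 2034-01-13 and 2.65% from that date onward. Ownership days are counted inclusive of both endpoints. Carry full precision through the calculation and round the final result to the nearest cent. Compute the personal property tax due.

2034-01-01 to 2034-01-12: 12 days at 0.9% → €1,712,000 × 0.9% × 12/365 = €506.5644
2034-01-13 to 2034-04-13: 91 days at 2.65% → €1,712,000 × 2.65% × 91/365 = €11,310.9260
Total = €11,817.4904

€11,817.49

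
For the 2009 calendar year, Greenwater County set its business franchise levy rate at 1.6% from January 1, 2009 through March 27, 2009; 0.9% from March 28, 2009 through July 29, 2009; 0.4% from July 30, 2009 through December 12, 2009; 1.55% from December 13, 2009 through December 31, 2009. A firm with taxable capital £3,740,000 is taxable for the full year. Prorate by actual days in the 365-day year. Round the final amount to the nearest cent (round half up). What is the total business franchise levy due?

January 1 – March 27, 2009: 86 days at 1.6% → £3,740,000 × 1.6% × 86/365 = £14,099.2877
March 28 – July 29, 2009: 124 days at 0.9% → £3,740,000 × 0.9% × 124/365 = £11,435.1781
July 30 – December 12, 2009: 136 days at 0.4% → £3,740,000 × 0.4% × 136/365 = £5,574.1370
December 13 – December 31, 2009: 19 days at 1.55% → £3,740,000 × 1.55% × 19/365 = £3,017.6164
Total = £34,126.2192

£34,126.22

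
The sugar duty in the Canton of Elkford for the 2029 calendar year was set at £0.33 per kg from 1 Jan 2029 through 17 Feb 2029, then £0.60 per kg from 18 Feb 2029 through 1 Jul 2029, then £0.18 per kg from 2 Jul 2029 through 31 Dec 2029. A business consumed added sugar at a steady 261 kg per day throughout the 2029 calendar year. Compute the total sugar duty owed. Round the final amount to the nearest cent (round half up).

1 Jan – 17 Feb 2029: 48 days × 261 kg/day = 12,528 kg at £0.33/kg → £4,134.24
18 Feb – 1 Jul 2029: 134 days × 261 kg/day = 34,974 kg at £0.60/kg → £20,984.40
2 Jul – 31 Dec 2029: 183 days × 261 kg/day = 47,763 kg at £0.18/kg → £8,597.34

£33,715.98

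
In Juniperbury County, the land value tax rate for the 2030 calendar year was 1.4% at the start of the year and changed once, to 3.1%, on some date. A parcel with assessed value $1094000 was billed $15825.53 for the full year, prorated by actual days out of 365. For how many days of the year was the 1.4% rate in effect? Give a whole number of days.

Let d = days at the first rate; then 365 − d days at the second rate.
$1094000 × [1.4%·d + 3.1%·(365−d)] / 365 = $15825.53
Solving gives d = 355, so the new rate took effect on 22 Dec 2030.

355 days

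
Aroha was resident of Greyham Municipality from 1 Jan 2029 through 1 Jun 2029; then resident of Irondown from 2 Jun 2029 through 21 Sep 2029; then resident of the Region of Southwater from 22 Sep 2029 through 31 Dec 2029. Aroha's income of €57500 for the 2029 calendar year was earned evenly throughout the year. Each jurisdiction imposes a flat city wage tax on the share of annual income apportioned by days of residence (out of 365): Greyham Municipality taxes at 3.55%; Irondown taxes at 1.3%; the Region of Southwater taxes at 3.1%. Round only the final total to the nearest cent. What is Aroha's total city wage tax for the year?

€1572.66

Greyham Municipality, 1 Jan – 1 Jun 2029: 152 days → €57500 × 3.55% × 152/365 = €850.0548
Irondown, 2 Jun – 21 Sep 2029: 112 days → €57500 × 1.3% × 112/365 = €229.3699
The Region of Southwater, 22 Sep – 31 Dec 2029: 101 days → €57500 × 3.1% × 101/365 = €493.2397
Total = €1572.6644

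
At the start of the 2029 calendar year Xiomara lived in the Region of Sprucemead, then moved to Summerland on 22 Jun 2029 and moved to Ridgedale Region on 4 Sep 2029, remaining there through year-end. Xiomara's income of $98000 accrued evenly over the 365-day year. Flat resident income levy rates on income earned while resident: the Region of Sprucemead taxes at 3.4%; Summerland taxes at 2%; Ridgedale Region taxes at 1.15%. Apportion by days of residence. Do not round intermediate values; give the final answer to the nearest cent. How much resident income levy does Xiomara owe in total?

The Region of Sprucemead, 1 Jan – 21 Jun 2029: 172 days → $98000 × 3.4% × 172/365 = $1570.1479
Summerland, 22 Jun – 3 Sep 2029: 74 days → $98000 × 2% × 74/365 = $397.3699
Ridgedale Region, 4 Sep – 31 Dec 2029: 119 days → $98000 × 1.15% × 119/365 = $367.4329
Total = $2334.9507

$2334.95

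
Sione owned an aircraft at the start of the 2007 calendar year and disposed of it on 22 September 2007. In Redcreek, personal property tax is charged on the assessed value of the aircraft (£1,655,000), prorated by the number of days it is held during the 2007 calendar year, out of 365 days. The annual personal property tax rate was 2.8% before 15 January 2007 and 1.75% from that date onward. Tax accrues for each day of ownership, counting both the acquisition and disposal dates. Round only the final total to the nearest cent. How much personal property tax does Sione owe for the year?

£21,694.10

1 January – 14 January 2007: 14 days at 2.8% → £1,655,000 × 2.8% × 14/365 = £1,777.4247
15 January – 22 September 2007: 251 days at 1.75% → £1,655,000 × 1.75% × 251/365 = £19,916.6781
Total = £21,694.1027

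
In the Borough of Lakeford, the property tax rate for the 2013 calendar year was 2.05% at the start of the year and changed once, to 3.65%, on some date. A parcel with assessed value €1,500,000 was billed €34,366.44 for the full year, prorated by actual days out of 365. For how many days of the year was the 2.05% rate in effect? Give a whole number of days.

310 days

Let d = days at the first rate; then 365 − d days at the second rate.
€1,500,000 × [2.05%·d + 3.65%·(365−d)] / 365 = €34,366.44
Solving gives d = 310, so the new rate took effect on November 7, 2013.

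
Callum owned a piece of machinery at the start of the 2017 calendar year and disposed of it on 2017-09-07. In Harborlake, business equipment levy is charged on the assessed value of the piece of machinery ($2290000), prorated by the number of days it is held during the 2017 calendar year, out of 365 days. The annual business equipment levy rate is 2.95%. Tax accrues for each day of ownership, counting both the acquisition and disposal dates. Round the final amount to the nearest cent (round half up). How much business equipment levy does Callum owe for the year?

Days held (2017-01-01 to 2017-09-07): 250 out of 365
Tax = $2290000 × 2.95% × 250/365 = $46270.5479

$46270.55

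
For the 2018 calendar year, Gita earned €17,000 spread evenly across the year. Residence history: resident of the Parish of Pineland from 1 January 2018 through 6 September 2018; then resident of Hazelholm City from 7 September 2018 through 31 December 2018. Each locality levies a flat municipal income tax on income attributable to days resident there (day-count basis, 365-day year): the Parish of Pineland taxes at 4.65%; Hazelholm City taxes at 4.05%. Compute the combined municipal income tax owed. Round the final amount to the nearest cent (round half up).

€758.08

The Parish of Pineland, 1 January – 6 September 2018: 249 days → €17,000 × 4.65% × 249/365 = €539.2726
Hazelholm City, 7 September – 31 December 2018: 116 days → €17,000 × 4.05% × 116/365 = €218.8110
Total = €758.0836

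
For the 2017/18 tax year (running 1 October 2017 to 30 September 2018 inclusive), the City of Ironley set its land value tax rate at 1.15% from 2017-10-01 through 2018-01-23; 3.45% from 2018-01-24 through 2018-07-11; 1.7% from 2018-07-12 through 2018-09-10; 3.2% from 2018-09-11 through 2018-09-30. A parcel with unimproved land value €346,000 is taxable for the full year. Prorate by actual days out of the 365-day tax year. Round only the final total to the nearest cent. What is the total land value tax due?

2017-10-01 to 2018-01-23: 115 days at 1.15% → €346,000 × 1.15% × 115/365 = €1,253.6575
2018-01-24 to 2018-07-11: 169 days at 3.45% → €346,000 × 3.45% × 169/365 = €5,526.9945
2018-07-12 to 2018-09-10: 61 days at 1.7% → €346,000 × 1.7% × 61/365 = €983.0192
2018-09-11 to 2018-09-30: 20 days at 3.2% → €346,000 × 3.2% × 20/365 = €606.6849
Total = €8,370.3562

€8,370.36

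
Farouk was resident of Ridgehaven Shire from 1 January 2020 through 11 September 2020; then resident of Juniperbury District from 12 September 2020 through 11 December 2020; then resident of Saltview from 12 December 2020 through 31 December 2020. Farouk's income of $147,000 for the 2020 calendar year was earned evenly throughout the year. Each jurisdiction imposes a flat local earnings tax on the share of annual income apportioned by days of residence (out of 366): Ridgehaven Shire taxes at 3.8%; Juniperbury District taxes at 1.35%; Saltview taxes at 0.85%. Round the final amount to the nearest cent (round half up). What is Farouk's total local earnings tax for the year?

$4,453.58

Ridgehaven Shire, 1 January – 11 September 2020: 255 days → $147,000 × 3.8% × 255/366 = $3,891.8852
Juniperbury District, 12 September – 11 December 2020: 91 days → $147,000 × 1.35% × 91/366 = $493.4139
Saltview, 12 December – 31 December 2020: 20 days → $147,000 × 0.85% × 20/366 = $68.2787
Total = $4,453.5779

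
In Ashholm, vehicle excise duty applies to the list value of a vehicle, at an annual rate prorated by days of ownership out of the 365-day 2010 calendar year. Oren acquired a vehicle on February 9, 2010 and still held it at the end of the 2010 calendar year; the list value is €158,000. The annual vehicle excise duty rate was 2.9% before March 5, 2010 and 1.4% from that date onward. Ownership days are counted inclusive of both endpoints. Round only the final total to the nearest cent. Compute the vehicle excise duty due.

February 9 – March 4, 2010: 24 days at 2.9% → €158,000 × 2.9% × 24/365 = €301.2822
March 5 – December 31, 2010: 302 days at 1.4% → €158,000 × 1.4% × 302/365 = €1,830.2027
Total = €2,131.4849

€2,131.48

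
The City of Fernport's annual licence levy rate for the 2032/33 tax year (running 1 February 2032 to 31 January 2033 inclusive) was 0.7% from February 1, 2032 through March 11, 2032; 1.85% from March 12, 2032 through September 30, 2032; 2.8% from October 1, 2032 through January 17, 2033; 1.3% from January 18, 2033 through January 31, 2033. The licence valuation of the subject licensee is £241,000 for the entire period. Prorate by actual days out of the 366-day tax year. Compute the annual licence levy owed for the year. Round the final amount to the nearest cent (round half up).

£4,786.75

February 1 – March 11, 2032: 40 days at 0.7% → £241,000 × 0.7% × 40/366 = £184.3716
March 12 – September 30, 2032: 203 days at 1.85% → £241,000 × 1.85% × 203/366 = £2,472.8839
October 1, 2032 – January 17, 2033: 109 days at 2.8% → £241,000 × 2.8% × 109/366 = £2,009.6503
January 18 – January 31, 2033: 14 days at 1.3% → £241,000 × 1.3% × 14/366 = £119.8415
Total = £4,786.7473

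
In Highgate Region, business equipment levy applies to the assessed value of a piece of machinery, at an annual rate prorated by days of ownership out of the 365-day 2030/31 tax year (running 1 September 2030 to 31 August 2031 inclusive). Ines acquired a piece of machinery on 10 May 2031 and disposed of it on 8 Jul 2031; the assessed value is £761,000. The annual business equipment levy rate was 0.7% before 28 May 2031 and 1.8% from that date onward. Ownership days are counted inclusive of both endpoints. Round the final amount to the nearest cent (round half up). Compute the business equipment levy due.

£1,838.91

10 May – 27 May 2031: 18 days at 0.7% → £761,000 × 0.7% × 18/365 = £262.7014
28 May – 8 Jul 2031: 42 days at 1.8% → £761,000 × 1.8% × 42/365 = £1,576.2082
Total = £1,838.9096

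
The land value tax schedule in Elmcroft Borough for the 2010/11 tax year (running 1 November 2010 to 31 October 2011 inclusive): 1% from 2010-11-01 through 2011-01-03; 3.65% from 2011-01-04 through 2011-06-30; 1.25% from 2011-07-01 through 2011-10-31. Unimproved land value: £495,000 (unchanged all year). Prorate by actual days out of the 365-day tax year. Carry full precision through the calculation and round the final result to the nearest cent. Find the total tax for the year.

£11,764.05

2010-11-01 to 2011-01-03: 64 days at 1% → £495,000 × 1% × 64/365 = £867.9452
2011-01-04 to 2011-06-30: 178 days at 3.65% → £495,000 × 3.65% × 178/365 = £8,811.0000
2011-07-01 to 2011-10-31: 123 days at 1.25% → £495,000 × 1.25% × 123/365 = £2,085.1027
Total = £11,764.0479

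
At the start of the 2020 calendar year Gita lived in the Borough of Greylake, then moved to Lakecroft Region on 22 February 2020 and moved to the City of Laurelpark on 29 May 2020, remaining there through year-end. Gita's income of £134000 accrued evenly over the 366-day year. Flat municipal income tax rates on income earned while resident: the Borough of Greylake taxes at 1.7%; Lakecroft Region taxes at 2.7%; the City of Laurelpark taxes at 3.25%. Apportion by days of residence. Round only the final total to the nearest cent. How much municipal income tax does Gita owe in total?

The Borough of Greylake, 1 January – 21 February 2020: 52 days → £134000 × 1.7% × 52/366 = £323.6503
Lakecroft Region, 22 February – 28 May 2020: 97 days → £134000 × 2.7% × 97/366 = £958.8689
The City of Laurelpark, 29 May – 31 December 2020: 217 days → £134000 × 3.25% × 217/366 = £2582.0628
Total = £3864.5820

£3864.58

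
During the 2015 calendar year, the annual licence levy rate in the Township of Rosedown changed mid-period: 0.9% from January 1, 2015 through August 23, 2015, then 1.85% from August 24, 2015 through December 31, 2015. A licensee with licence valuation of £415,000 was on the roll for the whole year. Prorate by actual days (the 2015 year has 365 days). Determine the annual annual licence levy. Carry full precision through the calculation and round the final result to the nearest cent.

January 1 – August 23, 2015: 235 days at 0.9% → £415,000 × 0.9% × 235/365 = £2,404.7260
August 24 – December 31, 2015: 130 days at 1.85% → £415,000 × 1.85% × 130/365 = £2,734.4521
Total = £5,139.1781

£5,139.18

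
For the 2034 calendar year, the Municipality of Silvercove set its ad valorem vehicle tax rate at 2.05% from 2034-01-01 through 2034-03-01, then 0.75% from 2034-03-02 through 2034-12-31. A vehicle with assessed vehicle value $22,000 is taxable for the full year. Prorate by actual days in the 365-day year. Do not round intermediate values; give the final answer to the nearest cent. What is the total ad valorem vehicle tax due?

2034-01-01 to 2034-03-01: 60 days at 2.05% → $22,000 × 2.05% × 60/365 = $74.1370
2034-03-02 to 2034-12-31: 305 days at 0.75% → $22,000 × 0.75% × 305/365 = $137.8767
Total = $212.0137

$212.01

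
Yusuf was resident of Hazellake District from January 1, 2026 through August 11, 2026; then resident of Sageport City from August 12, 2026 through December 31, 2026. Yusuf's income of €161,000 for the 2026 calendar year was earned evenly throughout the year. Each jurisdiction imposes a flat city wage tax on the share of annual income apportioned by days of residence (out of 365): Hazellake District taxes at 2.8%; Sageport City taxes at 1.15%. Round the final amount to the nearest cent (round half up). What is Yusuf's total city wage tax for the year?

€3,474.51

Hazellake District, January 1 – August 11, 2026: 223 days → €161,000 × 2.8% × 223/365 = €2,754.2027
Sageport City, August 12 – December 31, 2026: 142 days → €161,000 × 1.15% × 142/365 = €720.3096
Total = €3,474.5123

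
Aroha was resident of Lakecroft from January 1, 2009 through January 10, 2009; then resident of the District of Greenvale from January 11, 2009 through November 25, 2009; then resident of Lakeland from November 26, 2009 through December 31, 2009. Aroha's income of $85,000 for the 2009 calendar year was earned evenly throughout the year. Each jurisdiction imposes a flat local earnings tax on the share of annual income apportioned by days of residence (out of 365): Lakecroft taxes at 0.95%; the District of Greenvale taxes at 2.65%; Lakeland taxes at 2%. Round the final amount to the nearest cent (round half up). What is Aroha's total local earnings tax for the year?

$2,158.42

Lakecroft, January 1 – January 10, 2009: 10 days → $85,000 × 0.95% × 10/365 = $22.1233
The District of Greenvale, January 11 – November 25, 2009: 319 days → $85,000 × 2.65% × 319/365 = $1,968.6233
Lakeland, November 26 – December 31, 2009: 36 days → $85,000 × 2% × 36/365 = $167.6712
Total = $2,158.4178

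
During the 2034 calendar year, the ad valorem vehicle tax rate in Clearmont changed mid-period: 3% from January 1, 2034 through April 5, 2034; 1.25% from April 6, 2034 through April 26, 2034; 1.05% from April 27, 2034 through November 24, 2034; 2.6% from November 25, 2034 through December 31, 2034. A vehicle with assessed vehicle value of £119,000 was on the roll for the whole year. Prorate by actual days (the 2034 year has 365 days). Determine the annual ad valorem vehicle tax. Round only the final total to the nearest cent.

January 1 – April 5, 2034: 95 days at 3% → £119,000 × 3% × 95/365 = £929.1781
April 6 – April 26, 2034: 21 days at 1.25% → £119,000 × 1.25% × 21/365 = £85.5822
April 27 – November 24, 2034: 212 days at 1.05% → £119,000 × 1.05% × 212/365 = £725.7370
November 25 – December 31, 2034: 37 days at 2.6% → £119,000 × 2.6% × 37/365 = £313.6384
Total = £2,054.1356

£2,054.14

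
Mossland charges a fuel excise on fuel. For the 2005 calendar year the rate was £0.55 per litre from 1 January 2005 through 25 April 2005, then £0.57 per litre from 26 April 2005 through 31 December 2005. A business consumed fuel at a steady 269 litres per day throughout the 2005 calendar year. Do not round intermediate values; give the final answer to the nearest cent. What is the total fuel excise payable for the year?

£55,346.75

1 January – 25 April 2005: 115 days × 269 litres/day = 30,935 litres at £0.55/litre → £17,014.25
26 April – 31 December 2005: 250 days × 269 litres/day = 67,250 litres at £0.57/litre → £38,332.50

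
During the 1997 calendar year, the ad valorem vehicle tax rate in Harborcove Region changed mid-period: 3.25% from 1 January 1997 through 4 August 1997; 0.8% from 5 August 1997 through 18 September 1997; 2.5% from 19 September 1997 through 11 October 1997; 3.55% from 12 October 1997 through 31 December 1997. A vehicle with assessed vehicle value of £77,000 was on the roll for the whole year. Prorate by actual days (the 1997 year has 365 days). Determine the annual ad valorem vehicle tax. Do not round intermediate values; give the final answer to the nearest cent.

1 January – 4 August 1997: 216 days at 3.25% → £77,000 × 3.25% × 216/365 = £1,480.9315
5 August – 18 September 1997: 45 days at 0.8% → £77,000 × 0.8% × 45/365 = £75.9452
19 September – 11 October 1997: 23 days at 2.5% → £77,000 × 2.5% × 23/365 = £121.3014
12 October – 31 December 1997: 81 days at 3.55% → £77,000 × 3.55% × 81/365 = £606.6123
Total = £2,284.7904

£2,284.79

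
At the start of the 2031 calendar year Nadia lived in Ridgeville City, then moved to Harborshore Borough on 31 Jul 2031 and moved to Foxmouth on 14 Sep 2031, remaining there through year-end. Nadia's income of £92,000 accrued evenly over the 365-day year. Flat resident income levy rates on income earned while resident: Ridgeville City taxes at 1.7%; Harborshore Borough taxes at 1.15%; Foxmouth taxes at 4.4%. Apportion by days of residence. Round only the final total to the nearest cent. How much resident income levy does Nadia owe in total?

Ridgeville City, 1 Jan – 30 Jul 2031: 211 days → £92,000 × 1.7% × 211/365 = £904.1205
Harborshore Borough, 31 Jul – 13 Sep 2031: 45 days → £92,000 × 1.15% × 45/365 = £130.4384
Foxmouth, 14 Sep – 31 Dec 2031: 109 days → £92,000 × 4.4% × 109/365 = £1,208.8548
Total = £2,243.4137

£2,243.41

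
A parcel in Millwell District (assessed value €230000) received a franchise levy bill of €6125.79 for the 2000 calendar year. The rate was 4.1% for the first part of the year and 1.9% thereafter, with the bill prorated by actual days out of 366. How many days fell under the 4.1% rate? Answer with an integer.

Let d = days at the first rate; then 366 − d days at the second rate.
€230000 × [4.1%·d + 1.9%·(366−d)] / 366 = €6125.79
Solving gives d = 127, so the new rate took effect on 7 May 2000.

127 days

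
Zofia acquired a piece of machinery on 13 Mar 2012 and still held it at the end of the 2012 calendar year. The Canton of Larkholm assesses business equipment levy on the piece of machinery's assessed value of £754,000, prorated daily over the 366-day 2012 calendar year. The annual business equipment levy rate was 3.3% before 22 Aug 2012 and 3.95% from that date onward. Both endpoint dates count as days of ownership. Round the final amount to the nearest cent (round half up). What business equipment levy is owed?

13 Mar – 21 Aug 2012: 162 days at 3.3% → £754,000 × 3.3% × 162/366 = £11,013.3443
22 Aug – 31 Dec 2012: 132 days at 3.95% → £754,000 × 3.95% × 132/366 = £10,741.4098
Total = £21,754.7541

£21,754.75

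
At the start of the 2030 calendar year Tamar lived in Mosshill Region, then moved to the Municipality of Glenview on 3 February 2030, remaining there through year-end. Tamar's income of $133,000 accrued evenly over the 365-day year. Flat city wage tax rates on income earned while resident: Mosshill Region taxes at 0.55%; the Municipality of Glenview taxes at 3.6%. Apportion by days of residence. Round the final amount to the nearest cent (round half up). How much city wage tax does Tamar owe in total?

Mosshill Region, 1 January – 2 February 2030: 33 days → $133,000 × 0.55% × 33/365 = $66.1356
The Municipality of Glenview, 3 February – 31 December 2030: 332 days → $133,000 × 3.6% × 332/365 = $4,355.1123
Total = $4,421.2479

$4,421.25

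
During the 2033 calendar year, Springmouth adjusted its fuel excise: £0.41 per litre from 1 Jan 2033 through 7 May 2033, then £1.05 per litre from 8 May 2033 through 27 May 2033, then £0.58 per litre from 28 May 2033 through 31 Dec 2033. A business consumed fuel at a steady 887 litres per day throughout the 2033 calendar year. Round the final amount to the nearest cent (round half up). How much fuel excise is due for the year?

£176965.37

1 Jan – 7 May 2033: 127 days × 887 litres/day = 112,649 litres at £0.41/litre → £46186.09
8 May – 27 May 2033: 20 days × 887 litres/day = 17,740 litres at £1.05/litre → £18627.00
28 May – 31 Dec 2033: 218 days × 887 litres/day = 193,366 litres at £0.58/litre → £112152.28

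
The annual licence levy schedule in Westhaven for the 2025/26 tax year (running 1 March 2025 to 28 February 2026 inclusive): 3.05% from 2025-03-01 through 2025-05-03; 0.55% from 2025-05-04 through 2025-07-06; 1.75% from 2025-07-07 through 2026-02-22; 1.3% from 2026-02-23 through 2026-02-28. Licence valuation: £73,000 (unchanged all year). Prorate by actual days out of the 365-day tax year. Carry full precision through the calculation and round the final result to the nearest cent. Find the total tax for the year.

2025-03-01 to 2025-05-03: 64 days at 3.05% → £73,000 × 3.05% × 64/365 = £390.4000
2025-05-04 to 2025-07-06: 64 days at 0.55% → £73,000 × 0.55% × 64/365 = £70.4000
2025-07-07 to 2026-02-22: 231 days at 1.75% → £73,000 × 1.75% × 231/365 = £808.5000
2026-02-23 to 2026-02-28: 6 days at 1.3% → £73,000 × 1.3% × 6/365 = £15.6000
Total = £1,284.9000

£1,284.90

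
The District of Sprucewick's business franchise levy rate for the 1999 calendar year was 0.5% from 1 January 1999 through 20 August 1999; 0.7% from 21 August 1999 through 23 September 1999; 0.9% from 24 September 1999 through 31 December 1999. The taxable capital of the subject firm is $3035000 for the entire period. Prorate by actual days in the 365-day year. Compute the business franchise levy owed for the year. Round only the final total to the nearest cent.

$19033.19

1 January – 20 August 1999: 232 days at 0.5% → $3035000 × 0.5% × 232/365 = $9645.4795
21 August – 23 September 1999: 34 days at 0.7% → $3035000 × 0.7% × 34/365 = $1978.9863
24 September – 31 December 1999: 99 days at 0.9% → $3035000 × 0.9% × 99/365 = $7408.7260
Total = $19033.1918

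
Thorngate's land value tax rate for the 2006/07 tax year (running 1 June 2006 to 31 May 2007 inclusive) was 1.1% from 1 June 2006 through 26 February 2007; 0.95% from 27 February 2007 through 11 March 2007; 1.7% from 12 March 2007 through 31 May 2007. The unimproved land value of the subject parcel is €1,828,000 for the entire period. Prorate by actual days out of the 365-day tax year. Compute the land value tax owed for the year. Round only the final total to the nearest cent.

1 June 2006 – 26 February 2007: 271 days at 1.1% → €1,828,000 × 1.1% × 271/365 = €14,929.5014
27 February – 11 March 2007: 13 days at 0.95% → €1,828,000 × 0.95% × 13/365 = €618.5151
12 March – 31 May 2007: 81 days at 1.7% → €1,828,000 × 1.7% × 81/365 = €6,896.3178
Total = €22,444.3342

€22,444.33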